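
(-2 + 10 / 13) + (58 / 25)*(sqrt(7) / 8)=-16 / 13 + 29*sqrt(7) / 100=-0.46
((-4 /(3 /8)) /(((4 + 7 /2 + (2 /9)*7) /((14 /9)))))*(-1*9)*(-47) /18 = -43.06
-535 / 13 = -41.15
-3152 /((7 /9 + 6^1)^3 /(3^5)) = -558367344 /226981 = -2459.97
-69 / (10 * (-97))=69 / 970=0.07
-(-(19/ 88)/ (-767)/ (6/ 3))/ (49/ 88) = -19/ 75166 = -0.00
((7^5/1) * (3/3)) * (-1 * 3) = -50421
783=783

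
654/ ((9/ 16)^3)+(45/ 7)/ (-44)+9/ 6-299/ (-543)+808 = 60750535819/ 13546764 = 4484.51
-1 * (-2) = 2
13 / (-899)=-13 / 899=-0.01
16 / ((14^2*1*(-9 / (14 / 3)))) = -8 / 189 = -0.04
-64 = -64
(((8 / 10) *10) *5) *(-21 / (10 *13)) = -84 / 13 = -6.46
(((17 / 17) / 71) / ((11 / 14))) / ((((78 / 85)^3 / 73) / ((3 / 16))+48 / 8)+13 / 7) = 4393450250 / 1939557645223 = 0.00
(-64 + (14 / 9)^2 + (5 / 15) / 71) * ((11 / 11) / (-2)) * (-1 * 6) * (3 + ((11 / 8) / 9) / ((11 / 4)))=-19476655 / 34506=-564.44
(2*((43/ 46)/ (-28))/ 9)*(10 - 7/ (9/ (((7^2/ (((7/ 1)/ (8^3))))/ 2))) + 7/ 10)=5352511/ 521640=10.26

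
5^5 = 3125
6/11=0.55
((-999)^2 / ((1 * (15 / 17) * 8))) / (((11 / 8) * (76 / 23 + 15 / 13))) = 1690946361 / 73315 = 23064.13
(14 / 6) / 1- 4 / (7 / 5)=-11 / 21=-0.52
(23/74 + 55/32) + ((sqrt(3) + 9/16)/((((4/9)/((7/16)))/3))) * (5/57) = 315 * sqrt(3)/1216 + 1565919/719872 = 2.62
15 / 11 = 1.36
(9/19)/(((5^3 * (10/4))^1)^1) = 18/11875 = 0.00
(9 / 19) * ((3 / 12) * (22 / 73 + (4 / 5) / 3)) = 933 / 13870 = 0.07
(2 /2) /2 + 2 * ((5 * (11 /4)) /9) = 32 /9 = 3.56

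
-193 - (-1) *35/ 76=-14633/ 76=-192.54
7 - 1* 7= 0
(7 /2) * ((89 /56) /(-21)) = -89 /336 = -0.26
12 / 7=1.71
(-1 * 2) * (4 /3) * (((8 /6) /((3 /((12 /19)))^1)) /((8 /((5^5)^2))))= -913742.69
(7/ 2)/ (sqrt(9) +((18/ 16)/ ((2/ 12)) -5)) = 14/ 19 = 0.74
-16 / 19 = -0.84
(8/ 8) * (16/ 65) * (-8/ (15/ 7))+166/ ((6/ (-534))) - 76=-14479646/ 975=-14850.92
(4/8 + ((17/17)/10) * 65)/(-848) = -7/848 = -0.01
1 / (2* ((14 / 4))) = 1 / 7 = 0.14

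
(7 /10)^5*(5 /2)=16807 /40000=0.42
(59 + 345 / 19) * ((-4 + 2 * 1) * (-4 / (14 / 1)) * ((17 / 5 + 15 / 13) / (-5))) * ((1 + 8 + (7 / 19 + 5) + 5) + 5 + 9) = -1100461696 / 821275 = -1339.94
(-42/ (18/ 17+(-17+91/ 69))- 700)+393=-2608199/ 8576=-304.13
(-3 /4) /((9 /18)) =-3 /2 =-1.50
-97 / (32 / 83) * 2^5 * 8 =-64408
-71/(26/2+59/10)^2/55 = -1420/392931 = -0.00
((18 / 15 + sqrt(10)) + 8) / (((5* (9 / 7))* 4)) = 7* sqrt(10) / 180 + 161 / 450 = 0.48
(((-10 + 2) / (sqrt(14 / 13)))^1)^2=416 / 7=59.43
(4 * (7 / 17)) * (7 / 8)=49 / 34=1.44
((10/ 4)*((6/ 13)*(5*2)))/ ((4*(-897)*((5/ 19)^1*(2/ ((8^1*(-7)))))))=1330/ 3887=0.34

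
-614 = -614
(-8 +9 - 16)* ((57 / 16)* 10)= -4275 / 8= -534.38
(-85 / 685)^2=0.02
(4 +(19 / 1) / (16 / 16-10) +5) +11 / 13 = 905 / 117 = 7.74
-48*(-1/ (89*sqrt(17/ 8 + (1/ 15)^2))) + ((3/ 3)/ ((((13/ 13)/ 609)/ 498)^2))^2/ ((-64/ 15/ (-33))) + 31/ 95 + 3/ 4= 1440*sqrt(7666)/ 341137 + 12432697514755121492285717/ 190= 65435250077658534169925.20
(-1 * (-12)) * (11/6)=22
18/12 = 3/2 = 1.50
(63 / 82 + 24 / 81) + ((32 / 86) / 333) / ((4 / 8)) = 1.07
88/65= 1.35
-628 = -628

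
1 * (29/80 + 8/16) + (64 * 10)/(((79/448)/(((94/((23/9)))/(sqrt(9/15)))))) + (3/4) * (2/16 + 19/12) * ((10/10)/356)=49333/56960 + 80855040 * sqrt(15)/1817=172345.51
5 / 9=0.56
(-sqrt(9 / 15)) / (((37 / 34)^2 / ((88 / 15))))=-101728 * sqrt(15) / 102675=-3.84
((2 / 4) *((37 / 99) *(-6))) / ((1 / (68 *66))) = -5032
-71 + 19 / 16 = -1117 / 16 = -69.81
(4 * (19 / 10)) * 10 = 76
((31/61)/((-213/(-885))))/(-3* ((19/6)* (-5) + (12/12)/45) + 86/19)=5212650/128271227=0.04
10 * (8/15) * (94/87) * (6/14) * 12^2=72192/203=355.63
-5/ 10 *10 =-5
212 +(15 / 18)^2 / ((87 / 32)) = 212.26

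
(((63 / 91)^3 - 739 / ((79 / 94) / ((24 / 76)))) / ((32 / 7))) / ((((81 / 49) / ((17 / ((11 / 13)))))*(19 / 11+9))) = -1777690328491 / 25862061888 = -68.74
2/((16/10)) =5/4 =1.25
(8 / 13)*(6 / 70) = 24 / 455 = 0.05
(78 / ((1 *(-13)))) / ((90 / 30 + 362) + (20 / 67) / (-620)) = -6231 / 379052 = -0.02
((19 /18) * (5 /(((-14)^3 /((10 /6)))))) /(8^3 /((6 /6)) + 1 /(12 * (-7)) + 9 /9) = -475 /76012524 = -0.00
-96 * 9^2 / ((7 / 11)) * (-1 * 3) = 36658.29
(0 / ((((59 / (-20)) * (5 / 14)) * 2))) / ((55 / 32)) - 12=-12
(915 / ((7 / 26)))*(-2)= -47580 / 7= -6797.14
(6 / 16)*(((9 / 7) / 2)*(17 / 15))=153 / 560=0.27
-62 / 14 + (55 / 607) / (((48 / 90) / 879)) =4925689 / 33992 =144.91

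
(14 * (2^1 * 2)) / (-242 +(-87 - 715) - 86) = -28 / 565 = -0.05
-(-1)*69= 69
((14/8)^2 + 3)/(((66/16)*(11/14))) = 1.87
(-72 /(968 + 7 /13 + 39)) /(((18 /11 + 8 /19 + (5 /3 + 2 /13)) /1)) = -1271556 /69002447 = -0.02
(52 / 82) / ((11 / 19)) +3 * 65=88439 / 451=196.10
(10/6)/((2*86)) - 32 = -16507/516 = -31.99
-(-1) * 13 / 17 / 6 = 13 / 102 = 0.13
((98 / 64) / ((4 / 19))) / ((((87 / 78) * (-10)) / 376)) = -568841 / 2320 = -245.19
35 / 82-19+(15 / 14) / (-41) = -5338 / 287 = -18.60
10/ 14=5/ 7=0.71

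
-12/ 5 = -2.40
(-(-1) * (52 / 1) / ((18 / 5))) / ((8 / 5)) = 325 / 36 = 9.03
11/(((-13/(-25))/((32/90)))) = 880/117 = 7.52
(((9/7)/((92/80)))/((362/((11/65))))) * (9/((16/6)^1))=2673/1515332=0.00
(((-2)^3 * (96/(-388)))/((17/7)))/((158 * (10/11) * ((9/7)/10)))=17248/390813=0.04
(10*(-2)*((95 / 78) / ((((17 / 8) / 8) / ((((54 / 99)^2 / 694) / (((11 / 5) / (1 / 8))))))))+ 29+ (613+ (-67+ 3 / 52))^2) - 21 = 6330701641049833 / 21230642576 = 298187.00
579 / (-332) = -579 / 332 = -1.74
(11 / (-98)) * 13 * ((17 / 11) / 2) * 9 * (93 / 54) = -6851 / 392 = -17.48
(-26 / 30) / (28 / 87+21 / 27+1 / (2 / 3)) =-2262 / 6785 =-0.33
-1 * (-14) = 14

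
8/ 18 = 4/ 9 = 0.44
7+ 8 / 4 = 9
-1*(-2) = 2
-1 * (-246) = 246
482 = 482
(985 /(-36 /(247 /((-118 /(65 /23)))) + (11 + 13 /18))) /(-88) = -0.63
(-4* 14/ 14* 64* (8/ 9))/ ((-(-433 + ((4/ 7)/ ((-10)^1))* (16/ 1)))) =-71680/ 136683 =-0.52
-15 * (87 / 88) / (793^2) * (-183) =3915 / 907192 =0.00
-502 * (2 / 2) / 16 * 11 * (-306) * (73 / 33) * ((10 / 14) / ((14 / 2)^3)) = 4672365 / 9604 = 486.50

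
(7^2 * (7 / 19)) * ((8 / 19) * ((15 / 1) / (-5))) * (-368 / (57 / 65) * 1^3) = 65636480 / 6859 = 9569.39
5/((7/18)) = 90/7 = 12.86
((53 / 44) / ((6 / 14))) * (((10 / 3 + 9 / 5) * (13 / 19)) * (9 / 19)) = 33761 / 7220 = 4.68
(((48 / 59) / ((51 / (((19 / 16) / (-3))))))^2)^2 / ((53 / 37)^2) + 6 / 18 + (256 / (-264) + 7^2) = 122504522673785407607 / 2532988250733180339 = 48.36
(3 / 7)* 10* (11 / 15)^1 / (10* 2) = 11 / 70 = 0.16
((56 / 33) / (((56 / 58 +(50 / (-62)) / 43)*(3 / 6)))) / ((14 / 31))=9586936 / 1207767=7.94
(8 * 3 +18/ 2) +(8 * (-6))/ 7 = 26.14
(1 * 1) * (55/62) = 55/62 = 0.89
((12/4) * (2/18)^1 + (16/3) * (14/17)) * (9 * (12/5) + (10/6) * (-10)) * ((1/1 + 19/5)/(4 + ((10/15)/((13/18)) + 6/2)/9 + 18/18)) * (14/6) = 48.03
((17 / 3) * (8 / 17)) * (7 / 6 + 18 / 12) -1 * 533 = -4733 / 9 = -525.89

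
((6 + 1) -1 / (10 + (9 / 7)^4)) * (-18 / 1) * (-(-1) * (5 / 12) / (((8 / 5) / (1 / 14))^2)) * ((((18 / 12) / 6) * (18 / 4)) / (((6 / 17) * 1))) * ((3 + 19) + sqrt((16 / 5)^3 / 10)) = -1589803875 / 219132928 -5781105 * sqrt(2) / 13695808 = -7.85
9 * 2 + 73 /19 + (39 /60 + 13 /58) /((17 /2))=2055583 /93670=21.94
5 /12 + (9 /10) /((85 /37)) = 4123 /5100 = 0.81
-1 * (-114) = 114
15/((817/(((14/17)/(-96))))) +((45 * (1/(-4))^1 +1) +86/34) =-1715735/222224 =-7.72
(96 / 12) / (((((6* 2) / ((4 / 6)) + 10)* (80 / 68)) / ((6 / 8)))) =51 / 280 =0.18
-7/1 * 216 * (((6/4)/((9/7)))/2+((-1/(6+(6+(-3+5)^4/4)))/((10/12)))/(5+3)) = -34713/40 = -867.82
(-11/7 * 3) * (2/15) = -22/35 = -0.63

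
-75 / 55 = -15 / 11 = -1.36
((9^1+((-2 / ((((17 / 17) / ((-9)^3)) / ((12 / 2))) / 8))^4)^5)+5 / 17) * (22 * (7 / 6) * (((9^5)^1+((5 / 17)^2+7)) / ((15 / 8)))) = 283920900071258715842241068377489678959031110549365961959797378697413737164276691167899667430993189742926320 / 44217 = 6421080129164319511550785000000000000000000000000000000000000000000000000000000000000000000000000000000.00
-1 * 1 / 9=-1 / 9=-0.11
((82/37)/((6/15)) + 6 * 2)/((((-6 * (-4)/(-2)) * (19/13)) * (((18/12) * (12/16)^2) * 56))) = -8437/398601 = -0.02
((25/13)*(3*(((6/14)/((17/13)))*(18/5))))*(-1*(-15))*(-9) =-109350/119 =-918.91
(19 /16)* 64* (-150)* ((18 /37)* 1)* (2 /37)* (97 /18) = -2211600 /1369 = -1615.49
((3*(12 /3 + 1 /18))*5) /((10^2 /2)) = 73 /60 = 1.22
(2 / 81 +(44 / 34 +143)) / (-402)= -198727 / 553554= -0.36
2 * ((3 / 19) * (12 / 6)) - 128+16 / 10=-11948 / 95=-125.77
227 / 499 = 0.45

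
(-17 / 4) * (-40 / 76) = 2.24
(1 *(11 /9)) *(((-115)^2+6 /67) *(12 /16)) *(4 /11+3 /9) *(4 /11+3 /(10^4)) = 815867055479 /265320000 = 3075.03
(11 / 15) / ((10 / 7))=77 / 150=0.51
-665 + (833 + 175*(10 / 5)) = 518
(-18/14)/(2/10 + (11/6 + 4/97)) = -26190/42259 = -0.62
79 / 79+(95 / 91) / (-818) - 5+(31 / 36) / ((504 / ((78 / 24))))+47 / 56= -1218026993 / 385886592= -3.16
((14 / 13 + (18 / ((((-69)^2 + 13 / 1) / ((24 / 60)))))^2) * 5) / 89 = 1994223362 / 32961593665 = 0.06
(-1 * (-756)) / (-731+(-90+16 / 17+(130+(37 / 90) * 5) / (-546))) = -126309456 / 137052557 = -0.92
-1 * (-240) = 240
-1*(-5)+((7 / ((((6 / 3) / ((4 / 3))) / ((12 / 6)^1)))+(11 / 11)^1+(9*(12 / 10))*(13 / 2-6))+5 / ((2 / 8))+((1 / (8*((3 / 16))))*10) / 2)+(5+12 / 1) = 916 / 15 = 61.07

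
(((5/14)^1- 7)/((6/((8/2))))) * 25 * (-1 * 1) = 775/7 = 110.71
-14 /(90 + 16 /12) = -21 /137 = -0.15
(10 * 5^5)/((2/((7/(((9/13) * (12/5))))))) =7109375/108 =65827.55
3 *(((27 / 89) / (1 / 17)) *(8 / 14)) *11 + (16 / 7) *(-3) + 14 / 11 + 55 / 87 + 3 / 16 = 92.49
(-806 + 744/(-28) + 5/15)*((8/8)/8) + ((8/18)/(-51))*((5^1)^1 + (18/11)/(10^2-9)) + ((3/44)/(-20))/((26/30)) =-58854535/565488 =-104.08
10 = 10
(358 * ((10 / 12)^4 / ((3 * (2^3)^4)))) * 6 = 111875 / 1327104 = 0.08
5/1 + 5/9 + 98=932/9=103.56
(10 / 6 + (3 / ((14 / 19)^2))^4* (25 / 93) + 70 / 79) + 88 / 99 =8262785422872917 / 32527866583296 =254.02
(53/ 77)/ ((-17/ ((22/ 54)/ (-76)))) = 53/ 244188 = 0.00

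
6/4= 3/2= 1.50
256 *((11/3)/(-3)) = -2816/9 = -312.89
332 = 332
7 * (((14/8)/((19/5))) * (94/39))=11515/1482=7.77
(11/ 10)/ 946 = 1/ 860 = 0.00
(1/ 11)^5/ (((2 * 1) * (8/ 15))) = 15/ 2576816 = 0.00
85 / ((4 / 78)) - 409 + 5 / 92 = 114867 / 92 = 1248.55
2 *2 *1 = 4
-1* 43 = -43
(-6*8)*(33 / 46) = -792 / 23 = -34.43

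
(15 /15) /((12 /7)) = 7 /12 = 0.58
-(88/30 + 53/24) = -617/120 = -5.14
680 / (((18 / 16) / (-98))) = -533120 / 9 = -59235.56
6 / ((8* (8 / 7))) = 21 / 32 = 0.66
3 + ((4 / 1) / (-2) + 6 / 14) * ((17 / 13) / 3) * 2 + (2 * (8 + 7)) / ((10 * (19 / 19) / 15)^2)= 37745 / 546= 69.13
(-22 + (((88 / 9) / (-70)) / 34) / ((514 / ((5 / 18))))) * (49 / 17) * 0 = 0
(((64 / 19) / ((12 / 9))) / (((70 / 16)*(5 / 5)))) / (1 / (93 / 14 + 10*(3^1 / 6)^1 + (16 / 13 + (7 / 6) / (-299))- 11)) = 300544 / 278369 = 1.08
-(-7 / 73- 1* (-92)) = -91.90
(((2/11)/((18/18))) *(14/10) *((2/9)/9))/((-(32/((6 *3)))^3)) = -0.00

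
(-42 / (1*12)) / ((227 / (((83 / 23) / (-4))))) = 581 / 41768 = 0.01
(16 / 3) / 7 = 16 / 21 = 0.76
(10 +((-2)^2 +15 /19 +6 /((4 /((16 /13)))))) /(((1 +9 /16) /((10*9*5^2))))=5916960 /247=23955.30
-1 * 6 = -6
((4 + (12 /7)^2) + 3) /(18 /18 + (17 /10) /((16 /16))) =3.68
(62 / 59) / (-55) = -0.02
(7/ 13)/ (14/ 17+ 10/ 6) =357/ 1651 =0.22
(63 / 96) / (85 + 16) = 21 / 3232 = 0.01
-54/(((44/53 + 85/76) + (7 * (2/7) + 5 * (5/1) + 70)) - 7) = -217512/370369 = -0.59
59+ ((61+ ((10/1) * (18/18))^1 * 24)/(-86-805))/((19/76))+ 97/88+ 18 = 547081/7128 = 76.75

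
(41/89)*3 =123/89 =1.38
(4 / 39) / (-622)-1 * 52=-630710 / 12129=-52.00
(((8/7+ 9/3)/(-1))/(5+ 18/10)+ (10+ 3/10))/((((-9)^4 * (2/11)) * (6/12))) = 0.02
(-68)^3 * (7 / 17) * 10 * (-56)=72504320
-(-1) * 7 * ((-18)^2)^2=734832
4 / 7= 0.57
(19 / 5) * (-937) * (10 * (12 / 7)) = -427272 / 7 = -61038.86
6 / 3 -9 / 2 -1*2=-9 / 2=-4.50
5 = 5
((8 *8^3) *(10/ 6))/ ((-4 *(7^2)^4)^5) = -20/ 19100417282727083957224305417672003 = -0.00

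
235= 235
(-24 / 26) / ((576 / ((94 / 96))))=-47 / 29952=-0.00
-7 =-7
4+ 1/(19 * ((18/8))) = 4.02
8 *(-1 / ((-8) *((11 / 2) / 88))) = 16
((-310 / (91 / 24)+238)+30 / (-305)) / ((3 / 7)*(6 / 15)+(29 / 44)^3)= 341.12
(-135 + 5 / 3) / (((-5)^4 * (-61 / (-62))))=-992 / 4575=-0.22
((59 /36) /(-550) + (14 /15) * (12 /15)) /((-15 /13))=-7657 /11880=-0.64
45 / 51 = 15 / 17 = 0.88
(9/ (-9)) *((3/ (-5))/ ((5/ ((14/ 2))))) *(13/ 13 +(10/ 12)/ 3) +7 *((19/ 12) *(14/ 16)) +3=13.77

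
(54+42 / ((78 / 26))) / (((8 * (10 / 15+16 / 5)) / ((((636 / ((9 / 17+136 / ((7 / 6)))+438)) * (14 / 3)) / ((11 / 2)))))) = 15010660 / 7024061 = 2.14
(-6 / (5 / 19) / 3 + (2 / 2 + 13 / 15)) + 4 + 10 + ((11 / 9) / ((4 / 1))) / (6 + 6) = 17911 / 2160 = 8.29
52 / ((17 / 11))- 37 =-57 / 17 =-3.35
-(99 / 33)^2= -9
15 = 15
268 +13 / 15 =4033 / 15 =268.87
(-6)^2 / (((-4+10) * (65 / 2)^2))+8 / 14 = 17068 / 29575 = 0.58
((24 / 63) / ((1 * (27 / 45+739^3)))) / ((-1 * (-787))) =20 / 16675057939323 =0.00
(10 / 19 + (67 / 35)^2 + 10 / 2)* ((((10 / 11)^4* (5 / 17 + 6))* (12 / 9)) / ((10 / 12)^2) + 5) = 141136856732 / 1158615535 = 121.82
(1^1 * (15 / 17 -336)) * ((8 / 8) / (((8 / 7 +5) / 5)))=-199395 / 731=-272.77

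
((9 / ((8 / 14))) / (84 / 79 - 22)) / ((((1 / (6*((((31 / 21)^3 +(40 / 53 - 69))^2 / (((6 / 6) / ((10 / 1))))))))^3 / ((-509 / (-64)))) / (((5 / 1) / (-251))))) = 3321683377696911934458015451567089663663033437695000 / 1706386632342240468788516894086311813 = 1946618260327944.48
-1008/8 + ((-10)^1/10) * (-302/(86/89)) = 8021/43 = 186.53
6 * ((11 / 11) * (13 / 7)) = 78 / 7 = 11.14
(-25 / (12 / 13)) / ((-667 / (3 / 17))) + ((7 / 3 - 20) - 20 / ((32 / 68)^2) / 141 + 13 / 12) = -440416223 / 25580784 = -17.22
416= 416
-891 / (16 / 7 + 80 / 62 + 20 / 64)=-3093552 / 13501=-229.14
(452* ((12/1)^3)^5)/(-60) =-580331145976086528/5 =-116066229195217305.60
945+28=973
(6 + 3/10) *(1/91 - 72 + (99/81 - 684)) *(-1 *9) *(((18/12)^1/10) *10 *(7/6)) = 19471851/260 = 74891.73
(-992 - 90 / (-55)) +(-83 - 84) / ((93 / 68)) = -1138058 / 1023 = -1112.47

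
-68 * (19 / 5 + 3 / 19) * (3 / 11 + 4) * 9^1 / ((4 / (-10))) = 5407632 / 209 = 25873.84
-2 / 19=-0.11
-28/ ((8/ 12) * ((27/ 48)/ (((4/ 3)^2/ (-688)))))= 224/ 1161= 0.19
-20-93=-113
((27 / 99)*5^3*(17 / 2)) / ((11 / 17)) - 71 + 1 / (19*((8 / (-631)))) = 6854317 / 18392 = 372.68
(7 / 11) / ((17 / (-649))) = -413 / 17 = -24.29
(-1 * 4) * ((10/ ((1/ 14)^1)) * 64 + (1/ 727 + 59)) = -26227256/ 727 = -36076.01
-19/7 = -2.71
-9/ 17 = -0.53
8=8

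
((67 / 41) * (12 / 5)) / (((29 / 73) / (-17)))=-997764 / 5945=-167.83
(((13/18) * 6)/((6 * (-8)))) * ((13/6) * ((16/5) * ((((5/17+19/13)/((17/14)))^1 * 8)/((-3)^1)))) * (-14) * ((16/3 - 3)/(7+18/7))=-193770304/23526045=-8.24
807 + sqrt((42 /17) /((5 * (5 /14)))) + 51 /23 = 14 * sqrt(51) /85 + 18612 /23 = 810.39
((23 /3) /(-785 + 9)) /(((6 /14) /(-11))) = 1771 /6984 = 0.25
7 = 7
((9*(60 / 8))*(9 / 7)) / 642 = 405 / 2996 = 0.14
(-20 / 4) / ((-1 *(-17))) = -5 / 17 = -0.29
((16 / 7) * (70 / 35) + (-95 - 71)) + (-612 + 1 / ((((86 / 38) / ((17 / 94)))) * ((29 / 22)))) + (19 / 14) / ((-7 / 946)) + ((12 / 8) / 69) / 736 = -93026428563167 / 97229048896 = -956.78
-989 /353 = -2.80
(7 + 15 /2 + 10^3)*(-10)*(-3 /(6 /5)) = 50725 /2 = 25362.50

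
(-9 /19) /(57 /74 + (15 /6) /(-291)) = -96903 /155819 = -0.62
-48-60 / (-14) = -306 / 7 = -43.71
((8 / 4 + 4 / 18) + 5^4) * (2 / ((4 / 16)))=45160 / 9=5017.78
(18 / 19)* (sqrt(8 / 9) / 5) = 0.18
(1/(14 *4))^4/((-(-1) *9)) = 1/88510464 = 0.00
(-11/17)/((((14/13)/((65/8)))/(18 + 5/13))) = -89.75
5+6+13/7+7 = 139/7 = 19.86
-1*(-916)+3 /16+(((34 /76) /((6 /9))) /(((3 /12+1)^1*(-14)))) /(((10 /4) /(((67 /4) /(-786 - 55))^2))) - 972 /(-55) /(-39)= 1231825453835897 /1345177733900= 915.73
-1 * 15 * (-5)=75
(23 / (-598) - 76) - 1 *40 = -3017 / 26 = -116.04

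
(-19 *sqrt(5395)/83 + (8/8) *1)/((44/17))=17/44 - 323 *sqrt(5395)/3652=-6.11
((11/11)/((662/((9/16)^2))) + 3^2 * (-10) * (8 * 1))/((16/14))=-854138313/1355776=-630.00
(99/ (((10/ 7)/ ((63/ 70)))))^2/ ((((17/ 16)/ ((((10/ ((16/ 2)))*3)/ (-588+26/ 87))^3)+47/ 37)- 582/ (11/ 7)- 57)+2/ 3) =-281492883199219923/ 295982381609630180000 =-0.00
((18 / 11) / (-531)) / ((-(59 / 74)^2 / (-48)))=-525696 / 2259169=-0.23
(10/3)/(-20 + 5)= -0.22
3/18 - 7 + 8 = 7/6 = 1.17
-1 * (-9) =9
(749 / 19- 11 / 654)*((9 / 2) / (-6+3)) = -489637 / 8284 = -59.11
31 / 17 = 1.82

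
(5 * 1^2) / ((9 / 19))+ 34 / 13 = 1541 / 117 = 13.17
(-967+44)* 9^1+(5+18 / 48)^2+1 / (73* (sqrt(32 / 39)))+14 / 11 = -5826893 / 704+sqrt(78) / 584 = -8276.82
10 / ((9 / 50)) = 500 / 9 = 55.56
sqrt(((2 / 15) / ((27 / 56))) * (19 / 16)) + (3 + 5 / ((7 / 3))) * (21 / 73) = sqrt(665) / 45 + 108 / 73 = 2.05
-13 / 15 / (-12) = 13 / 180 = 0.07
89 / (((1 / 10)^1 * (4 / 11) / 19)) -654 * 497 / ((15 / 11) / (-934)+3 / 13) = -27992328859 / 20418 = -1370963.31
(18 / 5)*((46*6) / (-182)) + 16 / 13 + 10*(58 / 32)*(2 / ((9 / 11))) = 50497 / 1260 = 40.08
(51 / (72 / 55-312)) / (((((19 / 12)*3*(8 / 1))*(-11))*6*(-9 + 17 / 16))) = -85 / 10308336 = -0.00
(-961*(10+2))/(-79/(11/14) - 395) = 42284/1817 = 23.27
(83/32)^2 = 6889/1024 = 6.73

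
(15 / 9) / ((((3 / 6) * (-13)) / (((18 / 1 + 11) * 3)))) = -290 / 13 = -22.31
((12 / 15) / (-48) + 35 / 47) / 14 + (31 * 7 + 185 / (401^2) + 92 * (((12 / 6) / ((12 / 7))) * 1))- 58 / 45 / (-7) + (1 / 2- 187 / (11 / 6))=4248440129347 / 19045270440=223.07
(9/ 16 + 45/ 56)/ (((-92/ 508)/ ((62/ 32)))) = -602361/ 41216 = -14.61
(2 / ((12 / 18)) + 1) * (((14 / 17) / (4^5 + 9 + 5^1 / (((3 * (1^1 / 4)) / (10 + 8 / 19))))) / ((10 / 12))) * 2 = 12768 / 1780495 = 0.01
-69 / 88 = -0.78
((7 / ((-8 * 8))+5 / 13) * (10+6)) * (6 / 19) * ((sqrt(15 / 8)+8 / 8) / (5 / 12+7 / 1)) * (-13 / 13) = -2061 * sqrt(30) / 43966 - 4122 / 21983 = -0.44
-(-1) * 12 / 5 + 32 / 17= 364 / 85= 4.28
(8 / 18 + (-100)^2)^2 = 100008889.09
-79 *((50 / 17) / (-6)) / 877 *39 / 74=0.02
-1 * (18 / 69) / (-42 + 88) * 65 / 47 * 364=-70980 / 24863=-2.85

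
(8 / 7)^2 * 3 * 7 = 192 / 7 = 27.43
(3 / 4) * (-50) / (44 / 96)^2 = -21600 / 121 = -178.51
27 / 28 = 0.96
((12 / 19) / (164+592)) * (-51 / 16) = -17 / 6384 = -0.00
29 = 29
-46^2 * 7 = -14812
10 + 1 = 11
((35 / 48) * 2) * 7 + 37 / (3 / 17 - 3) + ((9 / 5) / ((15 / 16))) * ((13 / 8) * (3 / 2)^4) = 15479 / 1200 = 12.90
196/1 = 196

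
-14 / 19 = -0.74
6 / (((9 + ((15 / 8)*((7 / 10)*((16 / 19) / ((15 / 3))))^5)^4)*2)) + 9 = 9.33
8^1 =8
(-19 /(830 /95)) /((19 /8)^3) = -256 /1577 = -0.16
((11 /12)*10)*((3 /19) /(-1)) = -55 /38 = -1.45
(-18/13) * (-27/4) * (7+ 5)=1458/13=112.15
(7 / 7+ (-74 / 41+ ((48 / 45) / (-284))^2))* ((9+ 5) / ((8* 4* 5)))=-262001383 / 3720258000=-0.07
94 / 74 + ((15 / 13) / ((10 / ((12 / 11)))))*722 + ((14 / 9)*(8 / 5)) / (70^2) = 3839658539 / 41666625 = 92.15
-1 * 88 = -88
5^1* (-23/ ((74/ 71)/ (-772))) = 3151690/ 37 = 85180.81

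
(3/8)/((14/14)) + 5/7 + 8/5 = 753/280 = 2.69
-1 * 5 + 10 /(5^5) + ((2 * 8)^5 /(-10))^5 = -39614081257132168796771990783 /3125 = -12676506002282294014967040.00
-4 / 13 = -0.31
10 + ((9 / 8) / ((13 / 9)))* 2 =601 / 52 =11.56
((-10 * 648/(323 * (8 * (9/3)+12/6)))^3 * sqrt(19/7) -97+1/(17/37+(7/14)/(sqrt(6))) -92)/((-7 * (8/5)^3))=8303765625 * sqrt(133)/3627719537351+171125 * sqrt(6)/9976064+129633375/19952128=6.57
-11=-11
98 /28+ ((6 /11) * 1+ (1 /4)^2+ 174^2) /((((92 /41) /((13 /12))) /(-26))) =-380044.72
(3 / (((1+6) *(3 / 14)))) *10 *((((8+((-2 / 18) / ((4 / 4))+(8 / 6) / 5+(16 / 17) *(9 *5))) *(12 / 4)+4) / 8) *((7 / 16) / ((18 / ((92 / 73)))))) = 6385099 / 536112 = 11.91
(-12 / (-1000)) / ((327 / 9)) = 9 / 27250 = 0.00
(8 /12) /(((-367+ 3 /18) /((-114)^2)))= -51984 /2201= -23.62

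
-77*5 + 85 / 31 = -11850 / 31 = -382.26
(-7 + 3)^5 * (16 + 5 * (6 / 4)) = -24064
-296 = -296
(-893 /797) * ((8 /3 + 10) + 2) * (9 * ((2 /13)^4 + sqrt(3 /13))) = -117876 * sqrt(39) /10361 - 1886016 /22763117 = -71.13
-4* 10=-40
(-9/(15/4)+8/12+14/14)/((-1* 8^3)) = 11/7680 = 0.00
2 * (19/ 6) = 19/ 3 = 6.33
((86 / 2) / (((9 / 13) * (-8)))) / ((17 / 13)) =-7267 / 1224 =-5.94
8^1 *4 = 32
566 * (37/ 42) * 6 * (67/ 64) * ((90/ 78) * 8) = 10523355/ 364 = 28910.32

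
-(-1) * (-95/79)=-95/79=-1.20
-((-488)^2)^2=-56712564736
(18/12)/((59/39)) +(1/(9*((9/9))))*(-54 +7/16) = -42139/8496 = -4.96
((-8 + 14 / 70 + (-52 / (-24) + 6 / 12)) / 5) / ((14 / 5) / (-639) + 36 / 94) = -770847 / 284260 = -2.71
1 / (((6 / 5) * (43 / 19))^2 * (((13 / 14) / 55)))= 8.03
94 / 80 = 47 / 40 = 1.18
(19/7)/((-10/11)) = -209/70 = -2.99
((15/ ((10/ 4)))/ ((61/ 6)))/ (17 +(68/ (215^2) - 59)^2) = 38461511250/ 227956474834957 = 0.00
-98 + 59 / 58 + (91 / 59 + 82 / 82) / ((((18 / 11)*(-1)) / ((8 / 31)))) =-30991975 / 318246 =-97.38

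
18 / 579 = 6 / 193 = 0.03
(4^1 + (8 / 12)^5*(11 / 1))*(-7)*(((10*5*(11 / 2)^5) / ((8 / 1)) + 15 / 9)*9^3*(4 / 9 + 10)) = -1315441659035 / 144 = -9135011521.08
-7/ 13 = -0.54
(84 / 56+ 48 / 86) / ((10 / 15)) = 531 / 172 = 3.09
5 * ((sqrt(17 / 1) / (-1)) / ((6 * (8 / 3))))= -5 * sqrt(17) / 16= -1.29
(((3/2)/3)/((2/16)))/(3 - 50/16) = -32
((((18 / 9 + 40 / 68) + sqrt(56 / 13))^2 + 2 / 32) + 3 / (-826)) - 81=-1736211247 / 24826256 + 176 *sqrt(182) / 221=-59.19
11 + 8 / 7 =85 / 7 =12.14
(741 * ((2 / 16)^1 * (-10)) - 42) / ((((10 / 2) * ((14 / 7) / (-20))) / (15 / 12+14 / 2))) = 127809 / 8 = 15976.12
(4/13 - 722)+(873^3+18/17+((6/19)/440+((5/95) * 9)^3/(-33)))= 221879928927036343/333484580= 665337896.36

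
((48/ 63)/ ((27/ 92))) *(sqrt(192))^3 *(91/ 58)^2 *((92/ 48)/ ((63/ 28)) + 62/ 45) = 67091734528 *sqrt(3)/ 3065445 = 37908.46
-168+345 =177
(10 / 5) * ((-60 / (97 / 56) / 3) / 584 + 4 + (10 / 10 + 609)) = 8695188 / 7081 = 1227.96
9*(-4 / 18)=-2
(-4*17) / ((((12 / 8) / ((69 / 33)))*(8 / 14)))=-5474 / 33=-165.88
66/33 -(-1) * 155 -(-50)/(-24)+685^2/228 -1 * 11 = 83673/38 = 2201.92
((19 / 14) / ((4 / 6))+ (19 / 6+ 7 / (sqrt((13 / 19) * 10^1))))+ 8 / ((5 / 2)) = 7 * sqrt(2470) / 130+ 3529 / 420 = 11.08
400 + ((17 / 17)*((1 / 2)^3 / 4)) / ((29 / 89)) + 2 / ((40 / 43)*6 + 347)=5629192337 / 14069408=400.10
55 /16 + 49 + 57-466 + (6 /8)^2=-356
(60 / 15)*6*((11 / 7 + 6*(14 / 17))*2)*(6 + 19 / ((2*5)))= 2469.58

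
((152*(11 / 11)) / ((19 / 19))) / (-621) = -152 / 621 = -0.24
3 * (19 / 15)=19 / 5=3.80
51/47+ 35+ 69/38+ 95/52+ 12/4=1984109/46436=42.73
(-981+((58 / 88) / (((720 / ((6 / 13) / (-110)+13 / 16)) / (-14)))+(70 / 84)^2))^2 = 389591515844816417001 / 405394063360000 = 961019.29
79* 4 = 316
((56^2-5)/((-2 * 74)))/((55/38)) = -59489/4070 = -14.62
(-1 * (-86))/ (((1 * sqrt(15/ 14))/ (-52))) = -4320.36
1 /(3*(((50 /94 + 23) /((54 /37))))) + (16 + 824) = 840.02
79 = 79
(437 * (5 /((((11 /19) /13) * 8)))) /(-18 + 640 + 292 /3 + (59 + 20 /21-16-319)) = 755573 /54736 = 13.80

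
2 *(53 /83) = 106 /83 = 1.28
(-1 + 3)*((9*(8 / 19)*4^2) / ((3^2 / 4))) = 1024 / 19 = 53.89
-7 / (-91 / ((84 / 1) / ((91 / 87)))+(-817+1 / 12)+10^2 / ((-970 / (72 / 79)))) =14000301 / 1636322713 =0.01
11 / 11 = 1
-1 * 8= -8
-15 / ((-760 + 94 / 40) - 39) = 100 / 5311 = 0.02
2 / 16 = 1 / 8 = 0.12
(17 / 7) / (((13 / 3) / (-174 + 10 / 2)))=-663 / 7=-94.71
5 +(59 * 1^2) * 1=64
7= 7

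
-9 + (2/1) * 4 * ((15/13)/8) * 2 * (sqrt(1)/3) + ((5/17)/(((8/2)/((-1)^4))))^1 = -7211/884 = -8.16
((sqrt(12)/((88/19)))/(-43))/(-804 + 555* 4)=-19* sqrt(3)/2679072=-0.00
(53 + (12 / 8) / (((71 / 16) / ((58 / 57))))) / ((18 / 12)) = 47974 / 1349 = 35.56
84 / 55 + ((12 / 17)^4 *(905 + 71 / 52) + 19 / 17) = 13595938757 / 59717515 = 227.67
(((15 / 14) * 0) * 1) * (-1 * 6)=0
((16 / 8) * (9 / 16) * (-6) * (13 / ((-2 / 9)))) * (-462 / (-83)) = 729729 / 332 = 2197.98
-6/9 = -2/3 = -0.67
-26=-26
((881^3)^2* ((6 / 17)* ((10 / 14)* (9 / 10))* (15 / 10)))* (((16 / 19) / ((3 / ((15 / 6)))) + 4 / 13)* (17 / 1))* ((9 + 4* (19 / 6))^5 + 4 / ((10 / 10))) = 202905677740780103420602653118 / 15561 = 13039372645766988202596400.00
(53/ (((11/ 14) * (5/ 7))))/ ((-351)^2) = 5194/ 6776055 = 0.00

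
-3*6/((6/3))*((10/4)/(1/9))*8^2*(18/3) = -77760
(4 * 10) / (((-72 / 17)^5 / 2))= -7099285 / 120932352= -0.06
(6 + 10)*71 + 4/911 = 1034900/911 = 1136.00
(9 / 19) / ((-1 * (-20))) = 9 / 380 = 0.02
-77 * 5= -385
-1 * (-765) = 765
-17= -17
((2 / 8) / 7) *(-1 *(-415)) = 415 / 28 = 14.82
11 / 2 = 5.50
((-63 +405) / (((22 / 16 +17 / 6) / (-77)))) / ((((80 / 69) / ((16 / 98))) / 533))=-1660260888 / 3535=-469663.62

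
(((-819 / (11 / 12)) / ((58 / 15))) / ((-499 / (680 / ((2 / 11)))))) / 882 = 198900 / 101297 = 1.96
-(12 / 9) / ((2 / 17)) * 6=-68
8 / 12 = 2 / 3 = 0.67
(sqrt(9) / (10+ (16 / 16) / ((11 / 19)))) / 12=11 / 516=0.02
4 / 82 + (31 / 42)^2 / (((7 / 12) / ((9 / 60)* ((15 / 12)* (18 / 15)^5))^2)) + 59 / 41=232245247663 / 137333984375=1.69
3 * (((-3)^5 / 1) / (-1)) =729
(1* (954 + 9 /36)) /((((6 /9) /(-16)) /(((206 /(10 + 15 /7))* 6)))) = -198148104 /85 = -2331154.16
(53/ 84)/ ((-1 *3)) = -53/ 252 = -0.21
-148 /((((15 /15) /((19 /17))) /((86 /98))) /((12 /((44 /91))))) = -4715724 /1309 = -3602.54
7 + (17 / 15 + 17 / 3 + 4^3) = 77.80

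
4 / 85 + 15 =1279 / 85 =15.05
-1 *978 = -978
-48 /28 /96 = -1 /56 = -0.02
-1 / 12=-0.08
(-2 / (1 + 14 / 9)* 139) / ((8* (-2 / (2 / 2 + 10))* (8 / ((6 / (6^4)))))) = 1529 / 35328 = 0.04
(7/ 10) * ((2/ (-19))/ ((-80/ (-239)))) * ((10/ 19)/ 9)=-1673/ 129960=-0.01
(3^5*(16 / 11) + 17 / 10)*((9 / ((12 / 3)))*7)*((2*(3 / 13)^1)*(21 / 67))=155056923 / 191620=809.19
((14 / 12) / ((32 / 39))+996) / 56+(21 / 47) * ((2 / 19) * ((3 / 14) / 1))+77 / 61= 19.08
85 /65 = 1.31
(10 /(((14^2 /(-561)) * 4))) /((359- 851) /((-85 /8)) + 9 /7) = -79475 /528584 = -0.15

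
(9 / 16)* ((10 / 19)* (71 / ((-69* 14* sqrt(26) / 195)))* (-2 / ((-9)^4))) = 1775* sqrt(26) / 35680176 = 0.00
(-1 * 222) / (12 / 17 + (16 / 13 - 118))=8177 / 4275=1.91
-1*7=-7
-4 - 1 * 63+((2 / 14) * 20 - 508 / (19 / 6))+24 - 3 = -27074 / 133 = -203.56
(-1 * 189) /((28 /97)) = -2619 /4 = -654.75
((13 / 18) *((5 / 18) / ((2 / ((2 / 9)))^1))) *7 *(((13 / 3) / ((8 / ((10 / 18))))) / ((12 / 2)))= 29575 / 3779136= 0.01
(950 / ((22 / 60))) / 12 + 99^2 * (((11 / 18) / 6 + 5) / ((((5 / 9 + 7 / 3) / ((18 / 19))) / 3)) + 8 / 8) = 33868343 / 572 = 59210.39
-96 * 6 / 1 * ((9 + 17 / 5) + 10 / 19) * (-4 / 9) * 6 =1886208 / 95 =19854.82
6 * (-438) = -2628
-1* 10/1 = -10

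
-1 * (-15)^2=-225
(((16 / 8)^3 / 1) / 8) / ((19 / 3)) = 3 / 19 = 0.16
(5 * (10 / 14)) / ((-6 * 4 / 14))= -25 / 12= -2.08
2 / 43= 0.05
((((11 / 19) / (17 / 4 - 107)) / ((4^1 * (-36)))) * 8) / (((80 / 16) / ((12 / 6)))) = 44 / 351405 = 0.00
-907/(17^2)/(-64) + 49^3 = 2176036811/18496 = 117649.05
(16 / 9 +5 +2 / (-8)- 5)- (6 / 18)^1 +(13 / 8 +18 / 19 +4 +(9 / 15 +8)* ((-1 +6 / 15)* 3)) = -263791 / 34200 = -7.71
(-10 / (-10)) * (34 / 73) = 34 / 73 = 0.47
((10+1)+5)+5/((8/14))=99/4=24.75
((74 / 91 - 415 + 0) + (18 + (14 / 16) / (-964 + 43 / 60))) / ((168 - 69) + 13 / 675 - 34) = -6.09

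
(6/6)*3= 3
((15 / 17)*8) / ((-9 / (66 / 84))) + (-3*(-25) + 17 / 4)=112289 / 1428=78.63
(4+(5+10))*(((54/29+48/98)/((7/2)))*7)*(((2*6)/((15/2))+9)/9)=2243596/21315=105.26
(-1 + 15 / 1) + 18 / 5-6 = 58 / 5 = 11.60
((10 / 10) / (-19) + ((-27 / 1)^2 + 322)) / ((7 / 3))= 59904 / 133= 450.41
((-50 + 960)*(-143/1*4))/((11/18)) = -851760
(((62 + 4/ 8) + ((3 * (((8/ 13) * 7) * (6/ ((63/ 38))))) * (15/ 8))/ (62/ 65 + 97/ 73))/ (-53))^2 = 4778923905625/ 1318101463396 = 3.63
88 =88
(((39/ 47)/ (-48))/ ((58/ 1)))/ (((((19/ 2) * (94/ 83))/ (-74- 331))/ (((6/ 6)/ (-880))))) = -87399/ 6855039488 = -0.00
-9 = -9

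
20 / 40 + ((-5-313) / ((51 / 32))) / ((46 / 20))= -67449 / 782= -86.25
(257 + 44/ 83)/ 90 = 2.86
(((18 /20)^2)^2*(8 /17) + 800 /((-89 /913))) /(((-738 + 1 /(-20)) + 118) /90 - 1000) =558734978556 /68554067825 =8.15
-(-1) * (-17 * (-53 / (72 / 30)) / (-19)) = -19.76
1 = 1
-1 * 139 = -139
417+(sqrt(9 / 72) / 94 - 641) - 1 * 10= -234+sqrt(2) / 376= -234.00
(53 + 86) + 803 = 942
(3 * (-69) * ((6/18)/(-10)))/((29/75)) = 1035/58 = 17.84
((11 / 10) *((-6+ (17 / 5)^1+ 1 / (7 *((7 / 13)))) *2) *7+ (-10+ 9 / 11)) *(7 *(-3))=260661 / 275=947.86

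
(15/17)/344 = 15/5848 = 0.00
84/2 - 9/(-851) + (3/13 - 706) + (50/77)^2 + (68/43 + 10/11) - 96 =-2134669438024/2820478661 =-756.85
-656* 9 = -5904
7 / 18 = 0.39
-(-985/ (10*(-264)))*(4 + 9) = -2561/ 528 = -4.85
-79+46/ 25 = -1929/ 25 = -77.16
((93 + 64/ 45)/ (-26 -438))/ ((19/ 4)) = -4249/ 99180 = -0.04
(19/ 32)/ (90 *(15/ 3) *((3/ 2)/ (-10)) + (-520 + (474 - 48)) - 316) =-19/ 15280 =-0.00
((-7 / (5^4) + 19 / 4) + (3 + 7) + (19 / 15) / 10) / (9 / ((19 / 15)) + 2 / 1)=2118329 / 1297500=1.63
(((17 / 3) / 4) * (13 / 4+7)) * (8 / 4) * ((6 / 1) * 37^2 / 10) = 954193 / 40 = 23854.82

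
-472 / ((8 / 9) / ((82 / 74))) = -21771 / 37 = -588.41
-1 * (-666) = 666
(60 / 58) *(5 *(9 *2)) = 2700 / 29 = 93.10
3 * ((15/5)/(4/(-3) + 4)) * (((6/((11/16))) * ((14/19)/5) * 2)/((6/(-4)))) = -6048/1045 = -5.79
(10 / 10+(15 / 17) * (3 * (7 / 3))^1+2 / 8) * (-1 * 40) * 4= -20200 / 17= -1188.24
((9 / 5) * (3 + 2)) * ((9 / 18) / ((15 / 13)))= 39 / 10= 3.90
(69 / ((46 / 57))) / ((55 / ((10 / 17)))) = 171 / 187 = 0.91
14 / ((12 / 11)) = 77 / 6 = 12.83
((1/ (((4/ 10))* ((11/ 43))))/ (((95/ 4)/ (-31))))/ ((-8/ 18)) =11997/ 418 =28.70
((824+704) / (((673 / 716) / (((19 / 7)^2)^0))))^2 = 1196941026304 / 452929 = 2642668.11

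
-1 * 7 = -7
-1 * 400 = -400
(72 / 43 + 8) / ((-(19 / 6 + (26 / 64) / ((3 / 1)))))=-39936 / 13631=-2.93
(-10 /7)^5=-100000 /16807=-5.95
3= 3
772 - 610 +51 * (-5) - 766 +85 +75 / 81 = -20873 / 27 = -773.07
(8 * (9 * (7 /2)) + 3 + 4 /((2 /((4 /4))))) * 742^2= 141494948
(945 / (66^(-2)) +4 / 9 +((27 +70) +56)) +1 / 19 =703934068 / 171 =4116573.50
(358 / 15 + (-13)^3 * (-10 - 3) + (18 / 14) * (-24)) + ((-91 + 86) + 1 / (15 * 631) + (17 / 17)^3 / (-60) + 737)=1552274771 / 53004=29285.99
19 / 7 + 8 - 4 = 47 / 7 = 6.71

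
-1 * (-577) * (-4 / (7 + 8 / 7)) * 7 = -113092 / 57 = -1984.07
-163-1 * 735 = -898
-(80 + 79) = -159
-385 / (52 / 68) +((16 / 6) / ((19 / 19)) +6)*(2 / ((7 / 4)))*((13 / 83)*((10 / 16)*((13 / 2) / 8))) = -91120675 / 181272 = -502.67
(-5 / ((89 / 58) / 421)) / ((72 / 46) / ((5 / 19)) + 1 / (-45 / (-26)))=-63181575 / 300553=-210.22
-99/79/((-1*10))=99/790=0.13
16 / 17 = 0.94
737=737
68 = 68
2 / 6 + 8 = 25 / 3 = 8.33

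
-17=-17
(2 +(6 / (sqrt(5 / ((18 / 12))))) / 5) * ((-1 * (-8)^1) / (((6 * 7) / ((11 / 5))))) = 44 * sqrt(30) / 875 +88 / 105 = 1.11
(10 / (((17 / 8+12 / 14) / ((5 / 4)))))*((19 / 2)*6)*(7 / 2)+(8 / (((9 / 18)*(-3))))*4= 408262 / 501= 814.89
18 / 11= 1.64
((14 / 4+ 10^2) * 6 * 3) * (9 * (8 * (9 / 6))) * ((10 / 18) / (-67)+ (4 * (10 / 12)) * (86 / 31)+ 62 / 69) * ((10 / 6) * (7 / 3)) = 16475269860 / 2077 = 7932243.55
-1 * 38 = -38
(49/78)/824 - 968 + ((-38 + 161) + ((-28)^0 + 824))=-1285391/64272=-20.00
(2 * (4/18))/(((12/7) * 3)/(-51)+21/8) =3808/21627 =0.18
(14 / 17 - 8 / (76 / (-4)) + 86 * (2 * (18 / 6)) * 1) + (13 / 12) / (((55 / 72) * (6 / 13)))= 520.32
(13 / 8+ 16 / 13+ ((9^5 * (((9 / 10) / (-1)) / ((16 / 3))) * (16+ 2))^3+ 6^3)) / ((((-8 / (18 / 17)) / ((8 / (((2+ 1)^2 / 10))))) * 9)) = 754266928755801.07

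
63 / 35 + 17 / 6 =139 / 30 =4.63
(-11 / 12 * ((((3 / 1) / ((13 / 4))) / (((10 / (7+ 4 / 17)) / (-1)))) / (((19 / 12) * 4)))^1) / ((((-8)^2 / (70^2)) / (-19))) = -994455 / 7072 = -140.62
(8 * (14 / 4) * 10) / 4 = 70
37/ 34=1.09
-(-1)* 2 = 2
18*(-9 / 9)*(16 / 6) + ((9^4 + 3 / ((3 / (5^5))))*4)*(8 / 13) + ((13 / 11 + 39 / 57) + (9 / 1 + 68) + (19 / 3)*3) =64915454 / 2717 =23892.33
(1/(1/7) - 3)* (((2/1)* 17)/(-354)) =-68/177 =-0.38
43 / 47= 0.91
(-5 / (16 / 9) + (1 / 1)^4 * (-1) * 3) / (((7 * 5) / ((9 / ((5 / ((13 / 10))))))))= -10881 / 28000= -0.39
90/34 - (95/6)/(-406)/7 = 768955/289884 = 2.65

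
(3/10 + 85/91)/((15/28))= 2246/975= 2.30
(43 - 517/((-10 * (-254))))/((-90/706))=-38372159/114300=-335.71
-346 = -346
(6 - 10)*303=-1212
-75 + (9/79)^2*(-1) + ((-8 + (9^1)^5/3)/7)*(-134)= -376710.73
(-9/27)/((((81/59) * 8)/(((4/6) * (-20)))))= 295/729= 0.40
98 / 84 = 7 / 6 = 1.17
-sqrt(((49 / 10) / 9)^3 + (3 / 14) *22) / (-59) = 0.04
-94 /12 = -47 /6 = -7.83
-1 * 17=-17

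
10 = 10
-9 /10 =-0.90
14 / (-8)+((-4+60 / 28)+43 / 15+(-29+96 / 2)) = 7669 / 420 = 18.26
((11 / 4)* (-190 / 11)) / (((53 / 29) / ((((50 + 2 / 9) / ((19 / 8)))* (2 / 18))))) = -262160 / 4293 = -61.07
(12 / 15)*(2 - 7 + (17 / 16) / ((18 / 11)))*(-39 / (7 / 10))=2327 / 12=193.92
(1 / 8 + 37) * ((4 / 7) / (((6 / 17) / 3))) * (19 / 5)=95931 / 140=685.22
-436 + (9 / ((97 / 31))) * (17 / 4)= -164425 / 388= -423.78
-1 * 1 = -1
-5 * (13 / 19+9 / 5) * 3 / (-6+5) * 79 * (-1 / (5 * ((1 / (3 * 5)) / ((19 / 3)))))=-55932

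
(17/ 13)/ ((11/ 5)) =85/ 143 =0.59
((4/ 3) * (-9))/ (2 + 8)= -6/ 5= -1.20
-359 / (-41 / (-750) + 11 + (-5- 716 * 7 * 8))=269250 / 30067459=0.01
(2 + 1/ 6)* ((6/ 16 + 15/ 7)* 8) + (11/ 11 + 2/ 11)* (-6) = 5629/ 154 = 36.55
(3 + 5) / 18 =4 / 9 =0.44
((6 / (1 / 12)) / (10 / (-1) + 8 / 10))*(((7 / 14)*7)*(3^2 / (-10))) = 567 / 23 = 24.65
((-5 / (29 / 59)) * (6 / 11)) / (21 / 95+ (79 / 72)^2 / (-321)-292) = 279812361600 / 14714443748609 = 0.02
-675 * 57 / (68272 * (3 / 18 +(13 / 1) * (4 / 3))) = -7695 / 238952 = -0.03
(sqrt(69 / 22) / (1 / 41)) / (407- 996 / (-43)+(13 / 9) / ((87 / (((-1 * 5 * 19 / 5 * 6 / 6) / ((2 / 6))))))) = 460143 * sqrt(1518) / 105976112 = 0.17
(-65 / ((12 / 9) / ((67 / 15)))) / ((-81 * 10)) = 871 / 3240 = 0.27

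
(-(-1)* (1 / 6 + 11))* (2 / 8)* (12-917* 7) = -429269 / 24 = -17886.21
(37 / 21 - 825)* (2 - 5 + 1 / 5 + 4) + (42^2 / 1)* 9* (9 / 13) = 4551452 / 455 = 10003.19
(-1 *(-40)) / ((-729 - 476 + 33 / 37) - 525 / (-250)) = -14800 / 444743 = -0.03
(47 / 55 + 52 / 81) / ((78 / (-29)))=-193343 / 347490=-0.56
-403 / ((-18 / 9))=403 / 2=201.50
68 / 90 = 34 / 45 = 0.76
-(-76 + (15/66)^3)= 809123/10648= 75.99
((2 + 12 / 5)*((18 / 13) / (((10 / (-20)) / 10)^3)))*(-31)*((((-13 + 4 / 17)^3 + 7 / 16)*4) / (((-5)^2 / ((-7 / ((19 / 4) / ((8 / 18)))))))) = 399539936029696 / 1213511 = 329242945.49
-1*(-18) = 18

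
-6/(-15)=2/5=0.40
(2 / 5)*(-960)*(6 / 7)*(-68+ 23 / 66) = 1714560 / 77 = 22267.01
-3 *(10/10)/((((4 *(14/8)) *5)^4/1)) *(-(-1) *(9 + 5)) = -6/214375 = -0.00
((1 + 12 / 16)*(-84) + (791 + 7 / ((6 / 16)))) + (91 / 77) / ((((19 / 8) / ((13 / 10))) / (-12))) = 2053124 / 3135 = 654.90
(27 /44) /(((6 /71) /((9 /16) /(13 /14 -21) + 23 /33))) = 10570125 /2176064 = 4.86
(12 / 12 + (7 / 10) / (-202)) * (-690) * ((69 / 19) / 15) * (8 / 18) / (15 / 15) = -709918 / 9595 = -73.99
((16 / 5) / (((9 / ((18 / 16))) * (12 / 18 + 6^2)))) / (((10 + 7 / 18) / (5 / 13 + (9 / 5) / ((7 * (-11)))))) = 97632 / 257382125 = 0.00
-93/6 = -15.50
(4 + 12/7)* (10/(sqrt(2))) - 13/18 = -13/18 + 200* sqrt(2)/7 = 39.68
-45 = -45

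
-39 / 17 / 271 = -39 / 4607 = -0.01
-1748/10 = -874/5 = -174.80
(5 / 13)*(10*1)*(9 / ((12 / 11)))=825 / 26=31.73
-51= -51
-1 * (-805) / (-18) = -805 / 18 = -44.72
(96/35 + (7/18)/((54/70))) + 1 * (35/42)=34703/8505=4.08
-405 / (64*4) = -405 / 256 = -1.58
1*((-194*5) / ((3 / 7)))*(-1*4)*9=81480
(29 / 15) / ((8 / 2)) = 29 / 60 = 0.48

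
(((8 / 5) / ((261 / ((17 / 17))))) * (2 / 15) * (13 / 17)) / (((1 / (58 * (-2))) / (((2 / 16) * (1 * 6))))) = -208 / 3825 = -0.05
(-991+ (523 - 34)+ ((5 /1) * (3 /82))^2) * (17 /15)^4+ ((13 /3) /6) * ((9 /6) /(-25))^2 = -828.14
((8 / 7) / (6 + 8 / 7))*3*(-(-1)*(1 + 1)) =24 / 25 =0.96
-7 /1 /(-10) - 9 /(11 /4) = -283 /110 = -2.57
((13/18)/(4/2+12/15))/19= 65/4788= 0.01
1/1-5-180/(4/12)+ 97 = -447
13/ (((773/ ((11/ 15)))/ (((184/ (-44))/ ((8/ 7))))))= -2093/ 46380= -0.05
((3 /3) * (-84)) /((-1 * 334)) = 0.25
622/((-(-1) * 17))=622/17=36.59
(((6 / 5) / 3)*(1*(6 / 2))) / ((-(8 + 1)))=-2 / 15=-0.13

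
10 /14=0.71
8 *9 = 72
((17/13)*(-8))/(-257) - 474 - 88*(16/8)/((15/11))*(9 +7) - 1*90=-131753636/50115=-2629.03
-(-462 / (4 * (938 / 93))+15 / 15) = 2801 / 268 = 10.45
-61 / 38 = -1.61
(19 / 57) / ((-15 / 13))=-13 / 45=-0.29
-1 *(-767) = 767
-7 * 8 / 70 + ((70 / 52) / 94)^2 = -0.80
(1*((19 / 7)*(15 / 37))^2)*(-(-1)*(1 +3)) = 324900 / 67081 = 4.84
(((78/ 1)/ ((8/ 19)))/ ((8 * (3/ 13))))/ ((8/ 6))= 9633/ 128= 75.26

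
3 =3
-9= -9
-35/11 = -3.18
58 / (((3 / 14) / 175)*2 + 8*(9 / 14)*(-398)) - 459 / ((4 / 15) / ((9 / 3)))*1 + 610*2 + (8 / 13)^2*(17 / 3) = -2227022783209 / 565000124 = -3941.63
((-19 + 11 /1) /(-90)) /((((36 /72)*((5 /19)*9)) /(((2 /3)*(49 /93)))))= 14896 /564975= 0.03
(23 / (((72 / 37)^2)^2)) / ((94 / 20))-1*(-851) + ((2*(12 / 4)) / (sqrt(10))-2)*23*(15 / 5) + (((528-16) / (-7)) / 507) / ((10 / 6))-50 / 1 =207*sqrt(10) / 5 + 2477609995739153 / 3735533168640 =794.17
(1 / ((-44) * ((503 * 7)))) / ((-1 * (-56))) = -1 / 8675744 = -0.00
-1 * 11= -11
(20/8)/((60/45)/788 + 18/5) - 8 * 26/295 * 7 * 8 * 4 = -987398687/6279370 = -157.24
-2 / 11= -0.18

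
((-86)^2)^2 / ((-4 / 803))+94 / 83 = -911438671302 / 83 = -10981188810.87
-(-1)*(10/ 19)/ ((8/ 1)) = 0.07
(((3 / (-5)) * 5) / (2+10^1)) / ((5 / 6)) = -3 / 10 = -0.30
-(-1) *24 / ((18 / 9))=12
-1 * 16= -16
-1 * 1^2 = -1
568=568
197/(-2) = -197/2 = -98.50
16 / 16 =1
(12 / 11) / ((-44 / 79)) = -237 / 121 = -1.96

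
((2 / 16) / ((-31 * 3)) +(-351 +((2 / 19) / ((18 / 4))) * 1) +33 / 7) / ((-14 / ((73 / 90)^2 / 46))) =547770292063 / 1548519638400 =0.35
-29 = -29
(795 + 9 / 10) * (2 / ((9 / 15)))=2653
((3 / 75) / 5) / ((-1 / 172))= -172 / 125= -1.38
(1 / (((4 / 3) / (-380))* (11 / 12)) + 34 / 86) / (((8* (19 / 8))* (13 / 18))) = -2643714 / 116831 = -22.63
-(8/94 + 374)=-374.09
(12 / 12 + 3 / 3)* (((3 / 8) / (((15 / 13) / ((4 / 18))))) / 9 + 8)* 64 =415136 / 405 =1025.03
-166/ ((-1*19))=166/ 19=8.74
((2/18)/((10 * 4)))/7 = 1/2520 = 0.00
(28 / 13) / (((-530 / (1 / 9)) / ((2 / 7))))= -0.00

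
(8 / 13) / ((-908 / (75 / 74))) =-75 / 109187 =-0.00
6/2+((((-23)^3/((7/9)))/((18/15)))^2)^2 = 1109427861871028865873/38416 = 28879317520591130.41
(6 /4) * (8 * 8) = 96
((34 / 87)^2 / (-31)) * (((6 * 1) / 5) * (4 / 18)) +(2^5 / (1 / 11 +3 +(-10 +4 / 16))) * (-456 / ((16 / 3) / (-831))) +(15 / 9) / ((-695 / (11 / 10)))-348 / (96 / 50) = -195869373513656501 / 573368553180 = -341611.64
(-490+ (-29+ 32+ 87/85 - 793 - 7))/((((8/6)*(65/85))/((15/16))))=-245943/208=-1182.42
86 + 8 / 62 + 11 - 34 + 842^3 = 18505380285 / 31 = 596947751.13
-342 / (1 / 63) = -21546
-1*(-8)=8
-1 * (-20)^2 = -400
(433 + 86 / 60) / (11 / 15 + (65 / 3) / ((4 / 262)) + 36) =13033 / 43677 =0.30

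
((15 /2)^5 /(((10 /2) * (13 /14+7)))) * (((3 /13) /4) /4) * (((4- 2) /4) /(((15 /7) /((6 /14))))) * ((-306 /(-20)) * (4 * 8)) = 6506325 /15392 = 422.71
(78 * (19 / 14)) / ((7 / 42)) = 4446 / 7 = 635.14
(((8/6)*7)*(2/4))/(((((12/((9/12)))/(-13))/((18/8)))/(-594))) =81081/16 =5067.56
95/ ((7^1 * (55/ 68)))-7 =753/ 77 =9.78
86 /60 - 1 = 13 /30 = 0.43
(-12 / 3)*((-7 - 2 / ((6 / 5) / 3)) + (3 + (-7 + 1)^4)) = -5148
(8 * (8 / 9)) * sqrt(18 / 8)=32 / 3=10.67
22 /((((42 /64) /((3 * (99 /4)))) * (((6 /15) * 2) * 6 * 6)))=605 /7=86.43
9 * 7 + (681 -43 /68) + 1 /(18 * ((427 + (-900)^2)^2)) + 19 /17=299250819611150659 /401956656465348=744.49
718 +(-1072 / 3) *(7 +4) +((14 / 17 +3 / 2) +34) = -323987 / 102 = -3176.34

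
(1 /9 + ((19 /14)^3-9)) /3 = -157789 /74088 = -2.13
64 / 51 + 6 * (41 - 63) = -130.75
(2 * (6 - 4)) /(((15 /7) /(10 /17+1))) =2.96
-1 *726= -726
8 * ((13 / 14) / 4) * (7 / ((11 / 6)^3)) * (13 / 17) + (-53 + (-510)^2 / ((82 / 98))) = 288331180493 / 927707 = 310799.83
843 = 843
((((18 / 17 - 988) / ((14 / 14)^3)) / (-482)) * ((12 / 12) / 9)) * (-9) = -8389 / 4097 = -2.05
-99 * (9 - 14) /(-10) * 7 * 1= -693 /2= -346.50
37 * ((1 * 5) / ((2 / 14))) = 1295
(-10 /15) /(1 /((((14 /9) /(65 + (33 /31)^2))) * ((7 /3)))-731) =47089 /50346120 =0.00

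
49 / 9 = 5.44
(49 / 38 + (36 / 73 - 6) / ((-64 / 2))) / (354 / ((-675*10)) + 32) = 36489375 / 797602672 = 0.05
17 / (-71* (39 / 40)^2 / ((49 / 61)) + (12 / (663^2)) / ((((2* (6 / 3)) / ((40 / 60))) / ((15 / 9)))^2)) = -15818154206400 / 78182257752713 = -0.20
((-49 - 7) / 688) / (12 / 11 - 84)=77 / 78432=0.00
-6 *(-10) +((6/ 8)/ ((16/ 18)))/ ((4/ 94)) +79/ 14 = 38291/ 448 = 85.47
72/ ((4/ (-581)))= -10458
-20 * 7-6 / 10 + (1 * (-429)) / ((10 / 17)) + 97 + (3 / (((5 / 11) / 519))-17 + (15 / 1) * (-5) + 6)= 5133 / 2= 2566.50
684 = 684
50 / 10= 5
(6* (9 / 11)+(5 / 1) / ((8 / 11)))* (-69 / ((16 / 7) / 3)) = -1502613 / 1408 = -1067.20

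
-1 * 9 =-9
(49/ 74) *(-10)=-245/ 37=-6.62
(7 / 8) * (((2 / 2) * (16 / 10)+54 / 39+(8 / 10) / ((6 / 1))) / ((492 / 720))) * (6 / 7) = 1824 / 533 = 3.42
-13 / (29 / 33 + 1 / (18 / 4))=-1287 / 109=-11.81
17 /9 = 1.89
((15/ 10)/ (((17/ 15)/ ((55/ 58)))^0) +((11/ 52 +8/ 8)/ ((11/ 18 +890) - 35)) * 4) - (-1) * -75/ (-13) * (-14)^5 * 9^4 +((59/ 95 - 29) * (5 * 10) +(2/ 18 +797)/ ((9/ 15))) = -4181843376642555649/ 205418538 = -20357672765.85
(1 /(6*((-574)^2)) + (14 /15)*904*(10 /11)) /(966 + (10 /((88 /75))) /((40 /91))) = 66717572140 /85710792699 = 0.78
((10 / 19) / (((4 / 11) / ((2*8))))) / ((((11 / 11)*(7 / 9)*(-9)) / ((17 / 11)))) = -680 / 133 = -5.11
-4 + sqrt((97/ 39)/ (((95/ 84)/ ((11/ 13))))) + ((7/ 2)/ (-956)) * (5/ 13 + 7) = -12512/ 3107 + 2 * sqrt(709555)/ 1235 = -2.66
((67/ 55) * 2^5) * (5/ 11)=2144/ 121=17.72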